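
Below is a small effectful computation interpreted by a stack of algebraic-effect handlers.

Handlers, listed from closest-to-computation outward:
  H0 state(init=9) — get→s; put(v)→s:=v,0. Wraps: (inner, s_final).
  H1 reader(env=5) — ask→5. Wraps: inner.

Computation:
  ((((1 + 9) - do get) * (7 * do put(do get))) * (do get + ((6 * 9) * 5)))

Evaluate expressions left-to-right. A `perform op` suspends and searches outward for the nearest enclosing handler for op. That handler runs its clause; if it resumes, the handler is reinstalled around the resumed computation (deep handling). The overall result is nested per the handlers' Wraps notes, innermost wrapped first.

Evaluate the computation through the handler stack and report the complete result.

Step-by-step:
get @ H0 ⇒ 9
get @ H0 ⇒ 9
put(9) @ H0 ⇒ s:=9
get @ H0 ⇒ 9
H0 returns (0, 9)
H1 returns (0, 9)
= (0, 9)

Answer: (0, 9)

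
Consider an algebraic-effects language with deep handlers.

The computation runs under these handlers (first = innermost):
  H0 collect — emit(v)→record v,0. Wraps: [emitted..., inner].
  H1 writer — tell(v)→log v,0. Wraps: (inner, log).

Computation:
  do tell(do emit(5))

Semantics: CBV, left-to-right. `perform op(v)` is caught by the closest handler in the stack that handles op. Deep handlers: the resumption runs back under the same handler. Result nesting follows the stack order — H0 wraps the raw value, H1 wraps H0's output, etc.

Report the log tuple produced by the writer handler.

Answer: (0)

Evaluation trace:
emit(5) @ H0 ⇒ out+=5
tell(0) @ H1 ⇒ log+=0
H0 returns [5, 0]
H1 returns ([5, 0], (0))
= ([5, 0], (0))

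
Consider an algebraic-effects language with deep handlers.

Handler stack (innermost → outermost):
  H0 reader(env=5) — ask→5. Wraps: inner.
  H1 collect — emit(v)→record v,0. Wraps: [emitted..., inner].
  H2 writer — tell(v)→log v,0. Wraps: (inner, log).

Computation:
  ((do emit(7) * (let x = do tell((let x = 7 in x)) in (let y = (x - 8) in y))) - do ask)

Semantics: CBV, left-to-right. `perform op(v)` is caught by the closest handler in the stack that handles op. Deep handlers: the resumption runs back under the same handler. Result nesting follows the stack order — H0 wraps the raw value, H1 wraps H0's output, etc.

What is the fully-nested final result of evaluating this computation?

Answer: ([7, -5], (7))

Step-by-step:
emit(7) @ H1 ⇒ out+=7
tell(7) @ H2 ⇒ log+=7
ask @ H0 ⇒ 5
H0 returns -5
H1 returns [7, -5]
H2 returns ([7, -5], (7))
= ([7, -5], (7))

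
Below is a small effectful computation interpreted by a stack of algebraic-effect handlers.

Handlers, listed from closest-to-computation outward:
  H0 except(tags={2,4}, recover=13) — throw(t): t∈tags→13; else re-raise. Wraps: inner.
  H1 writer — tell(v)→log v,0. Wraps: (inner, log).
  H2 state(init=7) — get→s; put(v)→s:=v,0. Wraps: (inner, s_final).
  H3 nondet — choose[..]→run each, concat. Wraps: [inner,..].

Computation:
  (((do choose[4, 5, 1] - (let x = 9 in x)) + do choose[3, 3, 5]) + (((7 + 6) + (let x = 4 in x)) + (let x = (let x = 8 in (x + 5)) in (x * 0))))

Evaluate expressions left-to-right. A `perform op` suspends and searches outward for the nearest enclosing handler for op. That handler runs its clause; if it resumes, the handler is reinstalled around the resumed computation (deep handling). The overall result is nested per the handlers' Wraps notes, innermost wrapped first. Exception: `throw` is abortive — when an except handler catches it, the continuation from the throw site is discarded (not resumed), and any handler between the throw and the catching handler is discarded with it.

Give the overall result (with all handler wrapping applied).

Working:
choose[4, 5, 1] @ H3
  branch[0] choose=4:
    choose[3, 3, 5] @ H3
      branch[0] choose=3:
        H0 returns 15
        H1 returns (15, ())
        H2 returns ((15, ()), 7)
        H3 returns [((15, ()), 7)]
      branch[1] choose=3:
        H0 returns 15
        H1 returns (15, ())
        H2 returns ((15, ()), 7)
        H3 returns [((15, ()), 7)]
      branch[2] choose=5:
        H0 returns 17
        H1 returns (17, ())
        H2 returns ((17, ()), 7)
        H3 returns [((17, ()), 7)]
  branch[1] choose=5:
    choose[3, 3, 5] @ H3
      branch[0] choose=3:
        H0 returns 16
        H1 returns (16, ())
        H2 returns ((16, ()), 7)
        H3 returns [((16, ()), 7)]
      branch[1] choose=3:
        H0 returns 16
        H1 returns (16, ())
        H2 returns ((16, ()), 7)
        H3 returns [((16, ()), 7)]
      branch[2] choose=5:
        H0 returns 18
        H1 returns (18, ())
        H2 returns ((18, ()), 7)
        H3 returns [((18, ()), 7)]
  branch[2] choose=1:
    choose[3, 3, 5] @ H3
      branch[0] choose=3:
        H0 returns 12
        H1 returns (12, ())
        H2 returns ((12, ()), 7)
        H3 returns [((12, ()), 7)]
      branch[1] choose=3:
        H0 returns 12
        H1 returns (12, ())
        H2 returns ((12, ()), 7)
        H3 returns [((12, ()), 7)]
      branch[2] choose=5:
        H0 returns 14
        H1 returns (14, ())
        H2 returns ((14, ()), 7)
        H3 returns [((14, ()), 7)]
= [((15, ()), 7), ((15, ()), 7), ((17, ()), 7), ((16, ()), 7), ((16, ()), 7), ((18, ()), 7), ((12, ()), 7), ((12, ()), 7), ((14, ()), 7)]

Answer: [((15, ()), 7), ((15, ()), 7), ((17, ()), 7), ((16, ()), 7), ((16, ()), 7), ((18, ()), 7), ((12, ()), 7), ((12, ()), 7), ((14, ()), 7)]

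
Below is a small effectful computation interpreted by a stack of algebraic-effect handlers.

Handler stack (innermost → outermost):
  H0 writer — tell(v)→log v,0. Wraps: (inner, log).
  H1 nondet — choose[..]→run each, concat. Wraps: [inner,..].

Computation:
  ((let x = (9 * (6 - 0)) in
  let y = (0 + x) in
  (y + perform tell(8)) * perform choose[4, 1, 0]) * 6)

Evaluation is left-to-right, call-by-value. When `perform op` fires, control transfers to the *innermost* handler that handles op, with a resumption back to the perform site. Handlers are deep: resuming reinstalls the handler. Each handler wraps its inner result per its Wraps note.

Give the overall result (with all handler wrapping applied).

Evaluation trace:
tell(8) @ H0 ⇒ log+=8
choose[4, 1, 0] @ H1
  branch[0] choose=4:
    H0 returns (1296, (8))
    H1 returns [(1296, (8))]
  branch[1] choose=1:
    H0 returns (324, (8))
    H1 returns [(324, (8))]
  branch[2] choose=0:
    H0 returns (0, (8))
    H1 returns [(0, (8))]
= [(1296, (8)), (324, (8)), (0, (8))]

Answer: [(1296, (8)), (324, (8)), (0, (8))]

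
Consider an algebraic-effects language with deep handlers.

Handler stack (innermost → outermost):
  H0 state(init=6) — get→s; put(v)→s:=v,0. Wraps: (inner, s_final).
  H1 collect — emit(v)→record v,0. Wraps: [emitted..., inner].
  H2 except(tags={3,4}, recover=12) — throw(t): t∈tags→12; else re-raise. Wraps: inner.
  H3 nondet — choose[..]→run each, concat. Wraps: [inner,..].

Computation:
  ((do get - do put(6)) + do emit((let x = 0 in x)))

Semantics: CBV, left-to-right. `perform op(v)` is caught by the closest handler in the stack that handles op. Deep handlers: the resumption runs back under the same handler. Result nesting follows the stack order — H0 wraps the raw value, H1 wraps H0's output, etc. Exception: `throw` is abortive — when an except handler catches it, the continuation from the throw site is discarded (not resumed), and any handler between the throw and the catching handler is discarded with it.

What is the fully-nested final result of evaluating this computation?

Answer: [[0, (6, 6)]]

Evaluation trace:
get @ H0 ⇒ 6
put(6) @ H0 ⇒ s:=6
emit(0) @ H1 ⇒ out+=0
H0 returns (6, 6)
H1 returns [0, (6, 6)]
H2 returns [0, (6, 6)]
H3 returns [[0, (6, 6)]]
= [[0, (6, 6)]]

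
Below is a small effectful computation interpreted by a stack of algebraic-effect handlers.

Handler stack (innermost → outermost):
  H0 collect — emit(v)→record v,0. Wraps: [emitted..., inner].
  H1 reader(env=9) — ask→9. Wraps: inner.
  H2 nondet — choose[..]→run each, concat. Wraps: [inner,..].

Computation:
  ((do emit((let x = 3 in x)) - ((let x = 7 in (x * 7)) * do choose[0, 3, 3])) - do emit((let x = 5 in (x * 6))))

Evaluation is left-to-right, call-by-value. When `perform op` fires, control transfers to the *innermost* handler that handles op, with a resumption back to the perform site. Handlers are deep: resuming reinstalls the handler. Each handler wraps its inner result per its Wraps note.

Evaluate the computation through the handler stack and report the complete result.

Evaluation trace:
emit(3) @ H0 ⇒ out+=3
choose[0, 3, 3] @ H2
  branch[0] choose=0:
    emit(30) @ H0 ⇒ out+=30
    H0 returns [3, 30, 0]
    H1 returns [3, 30, 0]
    H2 returns [[3, 30, 0]]
  branch[1] choose=3:
    emit(30) @ H0 ⇒ out+=30
    H0 returns [3, 30, -147]
    H1 returns [3, 30, -147]
    H2 returns [[3, 30, -147]]
  branch[2] choose=3:
    emit(30) @ H0 ⇒ out+=30
    H0 returns [3, 30, -147]
    H1 returns [3, 30, -147]
    H2 returns [[3, 30, -147]]
= [[3, 30, 0], [3, 30, -147], [3, 30, -147]]

Answer: [[3, 30, 0], [3, 30, -147], [3, 30, -147]]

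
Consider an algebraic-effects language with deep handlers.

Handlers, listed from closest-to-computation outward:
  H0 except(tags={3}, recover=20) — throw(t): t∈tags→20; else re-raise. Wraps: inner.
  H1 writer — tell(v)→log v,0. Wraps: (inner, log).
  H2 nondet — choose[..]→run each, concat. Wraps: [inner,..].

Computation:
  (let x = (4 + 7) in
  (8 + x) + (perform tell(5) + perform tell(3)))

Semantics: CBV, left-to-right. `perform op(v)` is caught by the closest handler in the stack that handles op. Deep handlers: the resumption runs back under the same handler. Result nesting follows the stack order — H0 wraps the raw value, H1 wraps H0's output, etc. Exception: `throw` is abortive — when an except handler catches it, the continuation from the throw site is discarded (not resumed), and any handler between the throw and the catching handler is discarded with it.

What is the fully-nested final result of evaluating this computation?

Evaluation trace:
tell(5) @ H1 ⇒ log+=5
tell(3) @ H1 ⇒ log+=3
H0 returns 19
H1 returns (19, (5, 3))
H2 returns [(19, (5, 3))]
= [(19, (5, 3))]

Answer: [(19, (5, 3))]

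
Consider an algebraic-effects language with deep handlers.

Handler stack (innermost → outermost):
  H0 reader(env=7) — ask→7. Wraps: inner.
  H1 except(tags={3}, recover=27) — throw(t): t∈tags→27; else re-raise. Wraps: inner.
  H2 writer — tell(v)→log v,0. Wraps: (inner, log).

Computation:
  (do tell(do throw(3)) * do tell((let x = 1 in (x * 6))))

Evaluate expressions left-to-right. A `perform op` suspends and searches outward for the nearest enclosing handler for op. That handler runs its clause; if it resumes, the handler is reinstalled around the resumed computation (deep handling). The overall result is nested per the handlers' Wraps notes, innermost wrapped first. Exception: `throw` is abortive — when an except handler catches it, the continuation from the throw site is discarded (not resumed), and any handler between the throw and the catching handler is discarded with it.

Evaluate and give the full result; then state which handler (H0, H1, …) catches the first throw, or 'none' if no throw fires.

Evaluation trace:
throw(3) @ H1 caught ⇒ 27
H2 returns (27, ())
= (27, ())

Answer: (27, ()) ; first throw caught by: H1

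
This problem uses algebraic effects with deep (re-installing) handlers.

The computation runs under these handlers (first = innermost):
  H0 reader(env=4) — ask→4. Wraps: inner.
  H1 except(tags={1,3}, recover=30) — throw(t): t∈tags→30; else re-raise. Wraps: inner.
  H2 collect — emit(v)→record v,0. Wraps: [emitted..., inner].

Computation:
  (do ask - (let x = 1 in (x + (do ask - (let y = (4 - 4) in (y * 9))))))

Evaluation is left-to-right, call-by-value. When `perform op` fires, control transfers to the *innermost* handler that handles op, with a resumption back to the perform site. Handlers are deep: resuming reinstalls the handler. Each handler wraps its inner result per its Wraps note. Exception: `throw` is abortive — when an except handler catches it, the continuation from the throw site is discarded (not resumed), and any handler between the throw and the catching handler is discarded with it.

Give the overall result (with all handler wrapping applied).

Answer: [-1]

Step-by-step:
ask @ H0 ⇒ 4
ask @ H0 ⇒ 4
H0 returns -1
H1 returns -1
H2 returns [-1]
= [-1]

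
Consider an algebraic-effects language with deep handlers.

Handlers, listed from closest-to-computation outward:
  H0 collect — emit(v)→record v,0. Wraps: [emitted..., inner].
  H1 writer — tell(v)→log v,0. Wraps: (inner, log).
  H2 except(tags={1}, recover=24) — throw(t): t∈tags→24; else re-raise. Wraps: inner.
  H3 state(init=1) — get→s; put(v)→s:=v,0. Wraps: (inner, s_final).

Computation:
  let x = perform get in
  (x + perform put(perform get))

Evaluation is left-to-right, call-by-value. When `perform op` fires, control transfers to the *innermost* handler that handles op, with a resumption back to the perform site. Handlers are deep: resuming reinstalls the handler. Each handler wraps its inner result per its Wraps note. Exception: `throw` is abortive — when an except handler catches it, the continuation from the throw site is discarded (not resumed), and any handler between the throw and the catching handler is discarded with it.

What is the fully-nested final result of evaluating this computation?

Answer: (([1], ()), 1)

Evaluation trace:
get @ H3 ⇒ 1
get @ H3 ⇒ 1
put(1) @ H3 ⇒ s:=1
H0 returns [1]
H1 returns ([1], ())
H2 returns ([1], ())
H3 returns (([1], ()), 1)
= (([1], ()), 1)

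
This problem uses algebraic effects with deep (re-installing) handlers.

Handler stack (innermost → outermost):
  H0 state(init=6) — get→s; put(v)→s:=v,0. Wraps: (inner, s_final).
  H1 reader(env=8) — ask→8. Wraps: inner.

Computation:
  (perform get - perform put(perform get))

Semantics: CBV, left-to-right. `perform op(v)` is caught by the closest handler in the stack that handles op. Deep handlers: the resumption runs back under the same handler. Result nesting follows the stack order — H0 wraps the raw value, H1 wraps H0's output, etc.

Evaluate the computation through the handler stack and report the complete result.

Answer: (6, 6)

Evaluation trace:
get @ H0 ⇒ 6
get @ H0 ⇒ 6
put(6) @ H0 ⇒ s:=6
H0 returns (6, 6)
H1 returns (6, 6)
= (6, 6)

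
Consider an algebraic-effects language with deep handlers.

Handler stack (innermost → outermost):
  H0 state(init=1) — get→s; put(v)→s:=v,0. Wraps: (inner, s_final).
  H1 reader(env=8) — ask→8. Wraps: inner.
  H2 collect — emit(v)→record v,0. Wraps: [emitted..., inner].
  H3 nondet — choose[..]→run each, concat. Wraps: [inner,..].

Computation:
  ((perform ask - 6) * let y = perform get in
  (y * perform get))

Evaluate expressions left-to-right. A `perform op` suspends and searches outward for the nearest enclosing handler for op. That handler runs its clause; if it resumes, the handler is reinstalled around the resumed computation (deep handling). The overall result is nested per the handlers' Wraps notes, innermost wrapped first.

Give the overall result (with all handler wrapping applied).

Working:
ask @ H1 ⇒ 8
get @ H0 ⇒ 1
get @ H0 ⇒ 1
H0 returns (2, 1)
H1 returns (2, 1)
H2 returns [(2, 1)]
H3 returns [[(2, 1)]]
= [[(2, 1)]]

Answer: [[(2, 1)]]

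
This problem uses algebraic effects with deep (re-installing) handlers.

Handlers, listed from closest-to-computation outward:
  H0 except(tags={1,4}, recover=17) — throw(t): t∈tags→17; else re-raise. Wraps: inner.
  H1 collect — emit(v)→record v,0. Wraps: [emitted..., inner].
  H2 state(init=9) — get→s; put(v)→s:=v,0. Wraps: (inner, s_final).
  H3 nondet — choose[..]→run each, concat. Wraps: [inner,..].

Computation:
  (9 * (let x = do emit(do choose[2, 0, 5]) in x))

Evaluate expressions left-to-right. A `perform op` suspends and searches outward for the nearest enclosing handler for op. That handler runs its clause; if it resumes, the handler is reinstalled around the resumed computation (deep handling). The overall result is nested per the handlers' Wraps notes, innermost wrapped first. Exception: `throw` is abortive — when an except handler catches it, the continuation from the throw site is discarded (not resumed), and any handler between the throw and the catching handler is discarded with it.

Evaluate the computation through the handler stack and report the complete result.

Answer: [([2, 0], 9), ([0, 0], 9), ([5, 0], 9)]

Working:
choose[2, 0, 5] @ H3
  branch[0] choose=2:
    emit(2) @ H1 ⇒ out+=2
    H0 returns 0
    H1 returns [2, 0]
    H2 returns ([2, 0], 9)
    H3 returns [([2, 0], 9)]
  branch[1] choose=0:
    emit(0) @ H1 ⇒ out+=0
    H0 returns 0
    H1 returns [0, 0]
    H2 returns ([0, 0], 9)
    H3 returns [([0, 0], 9)]
  branch[2] choose=5:
    emit(5) @ H1 ⇒ out+=5
    H0 returns 0
    H1 returns [5, 0]
    H2 returns ([5, 0], 9)
    H3 returns [([5, 0], 9)]
= [([2, 0], 9), ([0, 0], 9), ([5, 0], 9)]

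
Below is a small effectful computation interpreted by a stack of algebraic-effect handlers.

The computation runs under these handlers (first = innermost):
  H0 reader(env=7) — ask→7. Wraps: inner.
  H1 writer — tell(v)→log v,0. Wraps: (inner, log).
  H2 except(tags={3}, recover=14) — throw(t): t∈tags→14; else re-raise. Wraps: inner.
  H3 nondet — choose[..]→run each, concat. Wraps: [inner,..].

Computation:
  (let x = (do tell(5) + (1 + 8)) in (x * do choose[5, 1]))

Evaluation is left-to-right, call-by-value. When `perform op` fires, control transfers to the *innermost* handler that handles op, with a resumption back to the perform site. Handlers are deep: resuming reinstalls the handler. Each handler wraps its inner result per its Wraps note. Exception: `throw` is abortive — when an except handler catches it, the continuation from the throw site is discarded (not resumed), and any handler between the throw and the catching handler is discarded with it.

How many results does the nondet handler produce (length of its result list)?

Working:
tell(5) @ H1 ⇒ log+=5
choose[5, 1] @ H3
  branch[0] choose=5:
    H0 returns 45
    H1 returns (45, (5))
    H2 returns (45, (5))
    H3 returns [(45, (5))]
  branch[1] choose=1:
    H0 returns 9
    H1 returns (9, (5))
    H2 returns (9, (5))
    H3 returns [(9, (5))]
= [(45, (5)), (9, (5))]

Answer: 2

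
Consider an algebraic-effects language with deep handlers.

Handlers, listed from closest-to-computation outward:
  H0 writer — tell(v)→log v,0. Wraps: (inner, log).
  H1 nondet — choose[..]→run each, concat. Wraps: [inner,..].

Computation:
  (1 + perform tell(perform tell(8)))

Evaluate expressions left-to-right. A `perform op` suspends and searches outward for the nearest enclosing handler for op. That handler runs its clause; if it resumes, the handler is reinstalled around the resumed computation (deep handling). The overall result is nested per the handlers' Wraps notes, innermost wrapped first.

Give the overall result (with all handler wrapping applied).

Answer: [(1, (8, 0))]

Working:
tell(8) @ H0 ⇒ log+=8
tell(0) @ H0 ⇒ log+=0
H0 returns (1, (8, 0))
H1 returns [(1, (8, 0))]
= [(1, (8, 0))]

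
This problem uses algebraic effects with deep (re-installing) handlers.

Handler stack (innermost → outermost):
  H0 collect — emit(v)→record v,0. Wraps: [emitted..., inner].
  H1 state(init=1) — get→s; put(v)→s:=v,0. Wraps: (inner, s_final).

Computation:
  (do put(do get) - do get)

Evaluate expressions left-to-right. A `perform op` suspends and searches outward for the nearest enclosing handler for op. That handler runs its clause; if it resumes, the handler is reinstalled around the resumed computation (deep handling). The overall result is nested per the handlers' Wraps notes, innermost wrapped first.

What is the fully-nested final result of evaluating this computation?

Answer: ([-1], 1)

Step-by-step:
get @ H1 ⇒ 1
put(1) @ H1 ⇒ s:=1
get @ H1 ⇒ 1
H0 returns [-1]
H1 returns ([-1], 1)
= ([-1], 1)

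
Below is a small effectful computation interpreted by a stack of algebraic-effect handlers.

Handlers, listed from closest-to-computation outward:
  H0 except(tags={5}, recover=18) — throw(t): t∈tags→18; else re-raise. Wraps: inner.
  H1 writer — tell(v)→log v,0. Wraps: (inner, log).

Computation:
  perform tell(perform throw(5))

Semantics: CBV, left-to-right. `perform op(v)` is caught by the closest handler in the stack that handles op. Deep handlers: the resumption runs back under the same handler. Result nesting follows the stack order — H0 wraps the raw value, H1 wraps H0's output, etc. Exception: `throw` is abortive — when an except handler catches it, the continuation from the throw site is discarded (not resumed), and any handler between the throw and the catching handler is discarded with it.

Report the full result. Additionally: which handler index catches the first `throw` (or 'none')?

Answer: (18, ()) ; first throw caught by: H0

Working:
throw(5) @ H0 caught ⇒ 18
H1 returns (18, ())
= (18, ())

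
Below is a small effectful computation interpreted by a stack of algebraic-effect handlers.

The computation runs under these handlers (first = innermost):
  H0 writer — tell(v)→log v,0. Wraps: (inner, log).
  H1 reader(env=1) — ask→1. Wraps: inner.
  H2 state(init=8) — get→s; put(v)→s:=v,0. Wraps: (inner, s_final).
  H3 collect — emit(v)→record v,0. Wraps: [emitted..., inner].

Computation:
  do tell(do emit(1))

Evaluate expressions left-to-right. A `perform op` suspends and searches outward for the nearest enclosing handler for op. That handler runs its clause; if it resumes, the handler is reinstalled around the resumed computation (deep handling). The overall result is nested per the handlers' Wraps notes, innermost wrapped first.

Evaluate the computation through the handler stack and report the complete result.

Answer: [1, ((0, (0)), 8)]

Evaluation trace:
emit(1) @ H3 ⇒ out+=1
tell(0) @ H0 ⇒ log+=0
H0 returns (0, (0))
H1 returns (0, (0))
H2 returns ((0, (0)), 8)
H3 returns [1, ((0, (0)), 8)]
= [1, ((0, (0)), 8)]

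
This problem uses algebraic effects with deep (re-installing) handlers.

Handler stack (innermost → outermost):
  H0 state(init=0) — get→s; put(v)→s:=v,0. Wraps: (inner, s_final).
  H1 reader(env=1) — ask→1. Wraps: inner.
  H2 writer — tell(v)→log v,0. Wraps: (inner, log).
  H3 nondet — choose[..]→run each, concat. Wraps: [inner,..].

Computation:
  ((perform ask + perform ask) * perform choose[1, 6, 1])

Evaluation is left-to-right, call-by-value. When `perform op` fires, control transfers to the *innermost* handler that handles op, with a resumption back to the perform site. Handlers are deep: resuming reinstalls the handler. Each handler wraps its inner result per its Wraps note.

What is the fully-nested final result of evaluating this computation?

Answer: [((2, 0), ()), ((12, 0), ()), ((2, 0), ())]

Step-by-step:
ask @ H1 ⇒ 1
ask @ H1 ⇒ 1
choose[1, 6, 1] @ H3
  branch[0] choose=1:
    H0 returns (2, 0)
    H1 returns (2, 0)
    H2 returns ((2, 0), ())
    H3 returns [((2, 0), ())]
  branch[1] choose=6:
    H0 returns (12, 0)
    H1 returns (12, 0)
    H2 returns ((12, 0), ())
    H3 returns [((12, 0), ())]
  branch[2] choose=1:
    H0 returns (2, 0)
    H1 returns (2, 0)
    H2 returns ((2, 0), ())
    H3 returns [((2, 0), ())]
= [((2, 0), ()), ((12, 0), ()), ((2, 0), ())]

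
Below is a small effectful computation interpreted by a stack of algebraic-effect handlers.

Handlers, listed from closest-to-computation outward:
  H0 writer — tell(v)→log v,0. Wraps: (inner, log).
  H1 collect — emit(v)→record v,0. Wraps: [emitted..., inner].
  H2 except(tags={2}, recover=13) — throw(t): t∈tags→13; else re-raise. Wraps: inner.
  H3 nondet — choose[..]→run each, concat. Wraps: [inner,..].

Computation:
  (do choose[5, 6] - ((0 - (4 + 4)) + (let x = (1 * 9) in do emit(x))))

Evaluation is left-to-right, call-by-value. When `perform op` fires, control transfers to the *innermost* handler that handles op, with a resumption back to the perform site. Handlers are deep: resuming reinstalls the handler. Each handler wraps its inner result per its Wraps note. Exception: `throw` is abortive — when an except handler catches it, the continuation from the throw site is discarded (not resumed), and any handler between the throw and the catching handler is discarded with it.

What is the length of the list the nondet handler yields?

Working:
choose[5, 6] @ H3
  branch[0] choose=5:
    emit(9) @ H1 ⇒ out+=9
    H0 returns (13, ())
    H1 returns [9, (13, ())]
    H2 returns [9, (13, ())]
    H3 returns [[9, (13, ())]]
  branch[1] choose=6:
    emit(9) @ H1 ⇒ out+=9
    H0 returns (14, ())
    H1 returns [9, (14, ())]
    H2 returns [9, (14, ())]
    H3 returns [[9, (14, ())]]
= [[9, (13, ())], [9, (14, ())]]

Answer: 2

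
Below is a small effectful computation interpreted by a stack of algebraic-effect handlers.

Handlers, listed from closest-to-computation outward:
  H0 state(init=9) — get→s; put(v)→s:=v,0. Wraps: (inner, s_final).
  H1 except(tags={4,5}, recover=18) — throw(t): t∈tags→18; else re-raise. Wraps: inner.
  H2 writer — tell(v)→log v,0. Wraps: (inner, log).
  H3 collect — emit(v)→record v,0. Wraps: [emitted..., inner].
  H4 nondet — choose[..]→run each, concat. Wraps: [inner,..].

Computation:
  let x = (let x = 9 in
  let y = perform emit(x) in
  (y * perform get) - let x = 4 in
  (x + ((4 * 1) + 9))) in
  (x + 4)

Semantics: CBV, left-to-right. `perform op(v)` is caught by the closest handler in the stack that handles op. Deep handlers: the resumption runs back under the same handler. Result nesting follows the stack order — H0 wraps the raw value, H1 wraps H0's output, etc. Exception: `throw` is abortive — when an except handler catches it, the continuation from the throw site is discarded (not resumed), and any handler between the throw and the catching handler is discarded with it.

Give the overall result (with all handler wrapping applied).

Answer: [[9, ((-13, 9), ())]]

Step-by-step:
emit(9) @ H3 ⇒ out+=9
get @ H0 ⇒ 9
H0 returns (-13, 9)
H1 returns (-13, 9)
H2 returns ((-13, 9), ())
H3 returns [9, ((-13, 9), ())]
H4 returns [[9, ((-13, 9), ())]]
= [[9, ((-13, 9), ())]]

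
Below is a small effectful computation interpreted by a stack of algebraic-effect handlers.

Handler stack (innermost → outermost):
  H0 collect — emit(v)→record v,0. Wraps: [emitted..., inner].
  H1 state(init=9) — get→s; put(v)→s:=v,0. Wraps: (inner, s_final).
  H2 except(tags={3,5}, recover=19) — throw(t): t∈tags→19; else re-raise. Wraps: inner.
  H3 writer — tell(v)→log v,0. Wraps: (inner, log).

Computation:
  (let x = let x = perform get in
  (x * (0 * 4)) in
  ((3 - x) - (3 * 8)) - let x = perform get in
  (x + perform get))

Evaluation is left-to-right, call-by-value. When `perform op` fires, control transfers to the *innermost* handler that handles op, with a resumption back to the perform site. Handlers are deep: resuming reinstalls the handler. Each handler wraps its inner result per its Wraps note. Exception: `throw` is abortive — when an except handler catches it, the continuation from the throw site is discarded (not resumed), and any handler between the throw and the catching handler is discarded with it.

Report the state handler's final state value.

Step-by-step:
get @ H1 ⇒ 9
get @ H1 ⇒ 9
get @ H1 ⇒ 9
H0 returns [-39]
H1 returns ([-39], 9)
H2 returns ([-39], 9)
H3 returns (([-39], 9), ())
= (([-39], 9), ())

Answer: 9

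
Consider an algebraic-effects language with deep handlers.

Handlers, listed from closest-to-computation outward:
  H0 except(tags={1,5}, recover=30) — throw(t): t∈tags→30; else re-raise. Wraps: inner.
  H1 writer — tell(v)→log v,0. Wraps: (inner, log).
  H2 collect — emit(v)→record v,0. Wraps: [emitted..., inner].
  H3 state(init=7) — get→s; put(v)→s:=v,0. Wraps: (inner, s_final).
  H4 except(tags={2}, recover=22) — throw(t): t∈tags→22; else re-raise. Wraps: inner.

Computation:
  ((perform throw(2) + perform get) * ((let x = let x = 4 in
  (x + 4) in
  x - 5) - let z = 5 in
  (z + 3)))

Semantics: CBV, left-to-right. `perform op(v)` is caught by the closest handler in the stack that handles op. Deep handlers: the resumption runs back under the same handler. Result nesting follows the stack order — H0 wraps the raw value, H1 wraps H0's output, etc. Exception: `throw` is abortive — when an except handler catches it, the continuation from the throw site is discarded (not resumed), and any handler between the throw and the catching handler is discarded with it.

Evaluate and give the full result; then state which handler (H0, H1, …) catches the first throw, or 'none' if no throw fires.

Answer: 22 ; first throw caught by: H4

Working:
throw(2) @ H0 re-raised
throw(2) @ H4 caught ⇒ 22
= 22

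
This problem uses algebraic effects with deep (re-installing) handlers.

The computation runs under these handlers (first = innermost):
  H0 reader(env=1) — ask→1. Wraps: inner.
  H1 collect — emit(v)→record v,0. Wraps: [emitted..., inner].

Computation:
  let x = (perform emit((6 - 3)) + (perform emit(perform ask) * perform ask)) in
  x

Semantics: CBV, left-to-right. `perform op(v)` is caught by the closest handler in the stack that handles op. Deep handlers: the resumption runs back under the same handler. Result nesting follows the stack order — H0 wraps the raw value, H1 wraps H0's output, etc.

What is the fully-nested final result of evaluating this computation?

Answer: [3, 1, 0]

Working:
emit(3) @ H1 ⇒ out+=3
ask @ H0 ⇒ 1
emit(1) @ H1 ⇒ out+=1
ask @ H0 ⇒ 1
H0 returns 0
H1 returns [3, 1, 0]
= [3, 1, 0]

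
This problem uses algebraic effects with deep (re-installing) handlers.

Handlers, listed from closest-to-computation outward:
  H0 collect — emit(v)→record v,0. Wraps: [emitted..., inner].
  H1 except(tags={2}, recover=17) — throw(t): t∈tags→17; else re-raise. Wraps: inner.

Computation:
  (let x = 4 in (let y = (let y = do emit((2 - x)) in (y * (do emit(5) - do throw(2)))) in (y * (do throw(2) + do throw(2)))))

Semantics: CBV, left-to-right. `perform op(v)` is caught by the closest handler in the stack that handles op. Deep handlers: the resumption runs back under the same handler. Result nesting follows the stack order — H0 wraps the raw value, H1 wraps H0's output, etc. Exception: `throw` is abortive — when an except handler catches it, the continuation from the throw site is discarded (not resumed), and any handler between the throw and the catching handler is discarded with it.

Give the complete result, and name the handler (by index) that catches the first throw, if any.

Answer: 17 ; first throw caught by: H1

Working:
emit(-2) @ H0 ⇒ out+=-2
emit(5) @ H0 ⇒ out+=5
throw(2) @ H1 caught ⇒ 17
= 17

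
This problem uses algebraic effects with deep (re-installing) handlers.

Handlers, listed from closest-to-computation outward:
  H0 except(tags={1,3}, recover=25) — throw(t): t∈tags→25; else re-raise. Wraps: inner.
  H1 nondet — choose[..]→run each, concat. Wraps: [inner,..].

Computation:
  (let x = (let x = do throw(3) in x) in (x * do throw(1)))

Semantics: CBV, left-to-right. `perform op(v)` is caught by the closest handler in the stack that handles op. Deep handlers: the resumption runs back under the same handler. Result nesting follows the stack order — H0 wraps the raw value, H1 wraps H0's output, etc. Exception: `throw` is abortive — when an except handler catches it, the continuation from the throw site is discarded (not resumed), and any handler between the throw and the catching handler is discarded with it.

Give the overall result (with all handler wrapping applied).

Evaluation trace:
throw(3) @ H0 caught ⇒ 25
H1 returns [25]
= [25]

Answer: [25]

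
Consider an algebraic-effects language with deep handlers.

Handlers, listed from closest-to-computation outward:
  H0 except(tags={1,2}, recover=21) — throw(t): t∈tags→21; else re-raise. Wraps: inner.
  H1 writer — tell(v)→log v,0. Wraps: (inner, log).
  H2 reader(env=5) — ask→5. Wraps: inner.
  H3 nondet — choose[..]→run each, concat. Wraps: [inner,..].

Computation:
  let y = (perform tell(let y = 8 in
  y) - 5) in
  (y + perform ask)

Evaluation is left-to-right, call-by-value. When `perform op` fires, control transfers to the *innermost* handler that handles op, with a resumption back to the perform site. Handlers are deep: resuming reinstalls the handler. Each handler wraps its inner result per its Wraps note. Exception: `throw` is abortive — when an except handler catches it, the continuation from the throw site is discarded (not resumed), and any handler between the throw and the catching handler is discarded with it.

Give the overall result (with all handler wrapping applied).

Answer: [(0, (8))]

Evaluation trace:
tell(8) @ H1 ⇒ log+=8
ask @ H2 ⇒ 5
H0 returns 0
H1 returns (0, (8))
H2 returns (0, (8))
H3 returns [(0, (8))]
= [(0, (8))]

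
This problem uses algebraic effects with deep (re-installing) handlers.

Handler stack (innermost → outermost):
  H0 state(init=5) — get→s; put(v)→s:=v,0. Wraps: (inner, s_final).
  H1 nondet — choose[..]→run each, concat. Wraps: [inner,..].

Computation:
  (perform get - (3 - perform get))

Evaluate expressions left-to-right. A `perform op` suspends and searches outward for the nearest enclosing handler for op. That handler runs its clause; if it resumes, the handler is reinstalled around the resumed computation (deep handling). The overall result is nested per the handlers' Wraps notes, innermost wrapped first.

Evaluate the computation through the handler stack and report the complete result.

Evaluation trace:
get @ H0 ⇒ 5
get @ H0 ⇒ 5
H0 returns (7, 5)
H1 returns [(7, 5)]
= [(7, 5)]

Answer: [(7, 5)]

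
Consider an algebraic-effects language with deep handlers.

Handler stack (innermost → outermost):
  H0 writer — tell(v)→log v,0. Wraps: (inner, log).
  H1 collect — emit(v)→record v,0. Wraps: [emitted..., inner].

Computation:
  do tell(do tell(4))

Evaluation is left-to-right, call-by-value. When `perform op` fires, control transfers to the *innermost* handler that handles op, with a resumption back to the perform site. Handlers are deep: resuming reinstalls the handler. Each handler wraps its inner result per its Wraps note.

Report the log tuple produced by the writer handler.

Evaluation trace:
tell(4) @ H0 ⇒ log+=4
tell(0) @ H0 ⇒ log+=0
H0 returns (0, (4, 0))
H1 returns [(0, (4, 0))]
= [(0, (4, 0))]

Answer: (4, 0)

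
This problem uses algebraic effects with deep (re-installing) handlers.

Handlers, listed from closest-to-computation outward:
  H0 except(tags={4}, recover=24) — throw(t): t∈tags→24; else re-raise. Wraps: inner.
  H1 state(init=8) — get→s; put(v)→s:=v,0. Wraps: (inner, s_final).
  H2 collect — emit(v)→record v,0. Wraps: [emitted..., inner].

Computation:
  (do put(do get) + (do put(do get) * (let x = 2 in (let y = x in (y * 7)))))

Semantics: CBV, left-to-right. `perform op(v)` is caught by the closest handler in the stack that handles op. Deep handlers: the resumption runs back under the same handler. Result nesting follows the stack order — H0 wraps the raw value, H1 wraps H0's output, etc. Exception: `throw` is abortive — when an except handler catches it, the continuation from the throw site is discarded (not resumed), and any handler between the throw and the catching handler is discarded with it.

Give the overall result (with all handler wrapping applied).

Working:
get @ H1 ⇒ 8
put(8) @ H1 ⇒ s:=8
get @ H1 ⇒ 8
put(8) @ H1 ⇒ s:=8
H0 returns 0
H1 returns (0, 8)
H2 returns [(0, 8)]
= [(0, 8)]

Answer: [(0, 8)]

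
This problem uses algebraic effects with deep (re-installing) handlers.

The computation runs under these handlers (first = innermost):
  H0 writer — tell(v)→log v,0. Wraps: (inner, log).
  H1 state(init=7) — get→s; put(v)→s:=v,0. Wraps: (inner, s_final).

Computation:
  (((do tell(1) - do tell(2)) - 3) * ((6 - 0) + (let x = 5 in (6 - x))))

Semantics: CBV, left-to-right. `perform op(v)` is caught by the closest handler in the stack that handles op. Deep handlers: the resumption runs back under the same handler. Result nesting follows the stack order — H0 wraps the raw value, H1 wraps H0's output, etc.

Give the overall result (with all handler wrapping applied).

Evaluation trace:
tell(1) @ H0 ⇒ log+=1
tell(2) @ H0 ⇒ log+=2
H0 returns (-21, (1, 2))
H1 returns ((-21, (1, 2)), 7)
= ((-21, (1, 2)), 7)

Answer: ((-21, (1, 2)), 7)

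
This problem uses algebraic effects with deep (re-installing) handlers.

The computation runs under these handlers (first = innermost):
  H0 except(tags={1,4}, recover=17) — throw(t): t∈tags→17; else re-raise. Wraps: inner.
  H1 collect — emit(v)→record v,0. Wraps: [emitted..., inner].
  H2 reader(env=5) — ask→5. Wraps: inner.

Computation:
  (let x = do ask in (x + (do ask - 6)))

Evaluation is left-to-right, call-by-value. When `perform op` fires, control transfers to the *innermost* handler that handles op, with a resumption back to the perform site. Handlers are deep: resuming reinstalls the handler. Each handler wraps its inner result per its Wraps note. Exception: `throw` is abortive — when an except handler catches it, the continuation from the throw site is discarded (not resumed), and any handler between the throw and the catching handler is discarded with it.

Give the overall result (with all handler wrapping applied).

Answer: [4]

Working:
ask @ H2 ⇒ 5
ask @ H2 ⇒ 5
H0 returns 4
H1 returns [4]
H2 returns [4]
= [4]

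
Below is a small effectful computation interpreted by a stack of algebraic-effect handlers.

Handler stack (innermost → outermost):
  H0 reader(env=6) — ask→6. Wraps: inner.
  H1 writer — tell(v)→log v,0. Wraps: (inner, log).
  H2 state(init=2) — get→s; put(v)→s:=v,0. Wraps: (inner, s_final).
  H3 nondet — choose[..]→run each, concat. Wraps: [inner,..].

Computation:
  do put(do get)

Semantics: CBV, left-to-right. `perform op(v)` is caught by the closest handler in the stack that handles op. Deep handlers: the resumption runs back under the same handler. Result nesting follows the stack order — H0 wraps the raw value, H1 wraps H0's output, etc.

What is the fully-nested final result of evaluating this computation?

Working:
get @ H2 ⇒ 2
put(2) @ H2 ⇒ s:=2
H0 returns 0
H1 returns (0, ())
H2 returns ((0, ()), 2)
H3 returns [((0, ()), 2)]
= [((0, ()), 2)]

Answer: [((0, ()), 2)]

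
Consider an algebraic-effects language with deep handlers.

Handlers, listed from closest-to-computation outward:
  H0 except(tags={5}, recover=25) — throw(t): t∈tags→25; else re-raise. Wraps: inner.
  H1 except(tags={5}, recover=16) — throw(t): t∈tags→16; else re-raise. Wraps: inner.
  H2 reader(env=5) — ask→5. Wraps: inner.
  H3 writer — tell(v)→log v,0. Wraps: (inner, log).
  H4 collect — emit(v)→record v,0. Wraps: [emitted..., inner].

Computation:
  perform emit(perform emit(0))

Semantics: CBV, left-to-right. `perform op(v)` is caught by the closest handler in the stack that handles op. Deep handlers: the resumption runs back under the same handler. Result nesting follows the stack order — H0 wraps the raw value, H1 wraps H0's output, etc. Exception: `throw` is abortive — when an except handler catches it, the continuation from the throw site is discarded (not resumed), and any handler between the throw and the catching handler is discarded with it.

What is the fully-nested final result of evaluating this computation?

Answer: [0, 0, (0, ())]

Evaluation trace:
emit(0) @ H4 ⇒ out+=0
emit(0) @ H4 ⇒ out+=0
H0 returns 0
H1 returns 0
H2 returns 0
H3 returns (0, ())
H4 returns [0, 0, (0, ())]
= [0, 0, (0, ())]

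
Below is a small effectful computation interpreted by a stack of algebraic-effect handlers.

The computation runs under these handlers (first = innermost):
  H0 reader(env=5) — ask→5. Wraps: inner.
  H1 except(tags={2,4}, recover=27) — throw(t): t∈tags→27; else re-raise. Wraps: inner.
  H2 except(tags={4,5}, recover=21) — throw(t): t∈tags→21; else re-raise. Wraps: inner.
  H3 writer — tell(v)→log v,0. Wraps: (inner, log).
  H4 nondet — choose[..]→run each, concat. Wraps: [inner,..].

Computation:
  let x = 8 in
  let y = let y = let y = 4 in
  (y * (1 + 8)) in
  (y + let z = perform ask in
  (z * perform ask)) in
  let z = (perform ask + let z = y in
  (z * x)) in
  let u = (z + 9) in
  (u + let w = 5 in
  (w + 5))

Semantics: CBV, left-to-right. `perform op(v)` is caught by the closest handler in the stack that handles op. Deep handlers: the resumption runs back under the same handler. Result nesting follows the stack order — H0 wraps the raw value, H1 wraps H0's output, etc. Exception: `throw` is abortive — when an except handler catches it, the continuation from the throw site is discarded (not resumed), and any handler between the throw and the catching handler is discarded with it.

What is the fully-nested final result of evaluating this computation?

Evaluation trace:
ask @ H0 ⇒ 5
ask @ H0 ⇒ 5
ask @ H0 ⇒ 5
H0 returns 512
H1 returns 512
H2 returns 512
H3 returns (512, ())
H4 returns [(512, ())]
= [(512, ())]

Answer: [(512, ())]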